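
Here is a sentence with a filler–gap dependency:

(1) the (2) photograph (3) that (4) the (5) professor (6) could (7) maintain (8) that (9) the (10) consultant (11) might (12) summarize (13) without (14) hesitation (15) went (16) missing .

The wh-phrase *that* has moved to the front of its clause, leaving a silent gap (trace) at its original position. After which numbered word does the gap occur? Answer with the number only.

12

'that' functions as the direct object of 'summarize'. Fronting leaves a gap immediately after 'summarize':
The photograph that the professor could maintain that the consultant might summarize ___ without hesitation went missing.
'summarize' is word 12.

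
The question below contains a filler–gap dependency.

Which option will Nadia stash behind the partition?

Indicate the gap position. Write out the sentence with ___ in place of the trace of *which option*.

Which option will Nadia stash ___ behind the partition?

Before movement: Nadia will stash which option behind the partition.
'which option' is the direct object of 'stash'. The gap is right after 'stash'.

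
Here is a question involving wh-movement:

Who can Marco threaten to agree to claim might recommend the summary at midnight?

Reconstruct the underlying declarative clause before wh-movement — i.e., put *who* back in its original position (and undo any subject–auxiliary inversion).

Marco can threaten to agree to claim who might recommend the summary at midnight.

'who' is the subject of the clause embedded under 'claim'. Fronting leaves a gap immediately after 'claim':
Who can Marco threaten to agree to claim ___ might recommend the summary at midnight?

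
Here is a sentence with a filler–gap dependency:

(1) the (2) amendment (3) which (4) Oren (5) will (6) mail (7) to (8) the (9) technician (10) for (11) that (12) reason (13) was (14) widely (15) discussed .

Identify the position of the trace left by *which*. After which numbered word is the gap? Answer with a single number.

'which' functions as the direct object of 'mail'. Fronting leaves a gap immediately after 'mail':
The amendment which Oren will mail ___ to the technician for that reason was widely discussed.
'mail' is word 6.

6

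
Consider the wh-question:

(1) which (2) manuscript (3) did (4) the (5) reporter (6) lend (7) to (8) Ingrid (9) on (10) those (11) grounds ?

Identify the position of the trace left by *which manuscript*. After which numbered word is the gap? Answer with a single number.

Pre-movement form: The reporter did lend which manuscript to Ingrid on those grounds.
'which manuscript' functions as the direct object of 'lend'. It moves to the left edge, and the trace sits right after 'lend':
Which manuscript did the reporter lend ___ to Ingrid on those grounds?
'lend' is word 6.

6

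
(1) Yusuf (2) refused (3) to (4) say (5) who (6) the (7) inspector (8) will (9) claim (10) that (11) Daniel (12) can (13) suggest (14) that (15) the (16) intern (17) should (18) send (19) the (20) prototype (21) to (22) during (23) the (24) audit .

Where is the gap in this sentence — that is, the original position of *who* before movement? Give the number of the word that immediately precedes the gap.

In situ: The inspector will claim that Daniel can suggest that the intern should send the prototype to who during the audit.
The filler 'who' is interpreted as the object of the preposition 'to' (recipient of 'send'). It moves to the left edge, and the trace sits right after 'to':
Yusuf refused to say who the inspector will claim that Daniel can suggest that the intern should send the prototype to ___ during the audit.
'to' is word 21.

21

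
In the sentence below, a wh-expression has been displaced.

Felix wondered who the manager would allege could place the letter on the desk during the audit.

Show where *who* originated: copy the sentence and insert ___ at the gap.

Before movement: The manager would allege who could place the letter on the desk during the audit.
'who' is the subject of the clause embedded under 'allege'. The gap is right after 'allege'.

Felix wondered who the manager would allege ___ could place the letter on the desk during the audit.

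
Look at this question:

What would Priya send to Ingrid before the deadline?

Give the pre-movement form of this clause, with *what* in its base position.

Priya would send what to Ingrid before the deadline.

'what' functions as the direct object of 'send'. Wh-movement fronts it, leaving a gap right after 'send':
What would Priya send ___ to Ingrid before the deadline?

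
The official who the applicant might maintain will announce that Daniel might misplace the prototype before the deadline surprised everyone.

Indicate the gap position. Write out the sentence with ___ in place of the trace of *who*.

The filler 'who' is interpreted as the subject of the clause embedded under 'maintain'. The gap is right after 'maintain'.

The official who the applicant might maintain ___ will announce that Daniel might misplace the prototype before the deadline surprised everyone.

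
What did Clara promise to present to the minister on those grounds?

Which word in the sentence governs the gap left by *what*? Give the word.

present

In situ: Clara did promise to present what to the minister on those grounds.
The filler 'what' is interpreted as the direct object of 'present'. Fronting leaves a gap immediately after 'present':
What did Clara promise to present ___ to the minister on those grounds?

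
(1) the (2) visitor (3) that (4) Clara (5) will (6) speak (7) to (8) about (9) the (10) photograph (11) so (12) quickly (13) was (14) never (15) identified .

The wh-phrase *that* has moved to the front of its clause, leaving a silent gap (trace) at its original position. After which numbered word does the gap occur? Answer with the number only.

7

The filler 'that' is interpreted as the object of the preposition 'to'. Fronting leaves a gap immediately after 'to':
The visitor that Clara will speak to ___ about the photograph so quickly was never identified.
'to' is word 7.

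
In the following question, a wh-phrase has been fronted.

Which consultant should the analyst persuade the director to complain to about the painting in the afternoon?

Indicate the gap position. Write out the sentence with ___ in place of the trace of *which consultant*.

Before movement: The analyst should persuade the director to complain to which consultant about the painting in the afternoon.
'which consultant' is the object of the preposition 'to'. The gap is right after 'to'.

Which consultant should the analyst persuade the director to complain to ___ about the painting in the afternoon?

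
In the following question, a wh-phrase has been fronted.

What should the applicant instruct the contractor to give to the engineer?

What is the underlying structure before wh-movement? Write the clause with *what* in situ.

'what' functions as the direct object of 'give'. Wh-movement fronts it, leaving a gap right after 'give':
What should the applicant instruct the contractor to give ___ to the engineer?

The applicant should instruct the contractor to give what to the engineer.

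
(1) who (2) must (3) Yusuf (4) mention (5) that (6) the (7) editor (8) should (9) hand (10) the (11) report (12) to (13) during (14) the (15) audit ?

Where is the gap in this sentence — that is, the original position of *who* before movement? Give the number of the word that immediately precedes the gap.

12

In situ: Yusuf must mention that the editor should hand the report to who during the audit.
The filler 'who' is interpreted as the object of the preposition 'to' (recipient of 'hand'). Wh-movement fronts it, leaving a gap right after 'to':
Who must Yusuf mention that the editor should hand the report to ___ during the audit?
'to' is word 12.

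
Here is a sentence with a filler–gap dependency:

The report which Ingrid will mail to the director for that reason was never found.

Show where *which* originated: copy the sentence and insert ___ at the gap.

The report which Ingrid will mail ___ to the director for that reason was never found.

'which' is the direct object of 'mail'. The gap is right after 'mail'.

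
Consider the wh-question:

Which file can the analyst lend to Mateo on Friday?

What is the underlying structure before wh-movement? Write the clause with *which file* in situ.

The analyst can lend which file to Mateo on Friday.

'which file' is the direct object of 'lend'. Fronting leaves a gap immediately after 'lend':
Which file can the analyst lend ___ to Mateo on Friday?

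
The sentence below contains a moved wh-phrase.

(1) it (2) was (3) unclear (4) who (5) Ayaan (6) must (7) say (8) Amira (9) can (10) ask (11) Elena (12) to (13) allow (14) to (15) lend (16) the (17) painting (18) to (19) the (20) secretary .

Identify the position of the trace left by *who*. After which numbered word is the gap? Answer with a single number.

13

Pre-movement form: Ayaan must say Amira can ask Elena to allow who to lend the painting to the secretary.
'who' is the direct object of 'allow'. Wh-movement fronts it, leaving a gap right after 'allow':
It was unclear who Ayaan must say Amira can ask Elena to allow ___ to lend the painting to the secretary.
'allow' is word 13.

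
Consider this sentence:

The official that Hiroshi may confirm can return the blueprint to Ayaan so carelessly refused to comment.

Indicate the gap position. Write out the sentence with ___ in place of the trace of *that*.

The official that Hiroshi may confirm ___ can return the blueprint to Ayaan so carelessly refused to comment.

'that' is the subject of the clause embedded under 'confirm'. The gap is right after 'confirm'.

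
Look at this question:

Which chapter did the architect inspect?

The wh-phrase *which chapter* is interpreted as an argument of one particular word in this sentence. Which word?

inspect

Underlying clause: The architect did inspect which chapter.
'which chapter' functions as the direct object of 'inspect'. Wh-movement fronts it, leaving a gap right after 'inspect':
Which chapter did the architect inspect ___?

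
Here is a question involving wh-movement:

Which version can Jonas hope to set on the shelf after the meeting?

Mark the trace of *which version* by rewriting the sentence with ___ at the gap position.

Pre-movement form: Jonas can hope to set which version on the shelf after the meeting.
'which version' is the direct object of 'set'. The gap is right after 'set'.

Which version can Jonas hope to set ___ on the shelf after the meeting?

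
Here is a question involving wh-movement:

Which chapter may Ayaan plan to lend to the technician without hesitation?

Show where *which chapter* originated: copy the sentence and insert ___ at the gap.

Underlying clause: Ayaan may plan to lend which chapter to the technician without hesitation.
The filler 'which chapter' is interpreted as the direct object of 'lend'. The gap is right after 'lend'.

Which chapter may Ayaan plan to lend ___ to the technician without hesitation?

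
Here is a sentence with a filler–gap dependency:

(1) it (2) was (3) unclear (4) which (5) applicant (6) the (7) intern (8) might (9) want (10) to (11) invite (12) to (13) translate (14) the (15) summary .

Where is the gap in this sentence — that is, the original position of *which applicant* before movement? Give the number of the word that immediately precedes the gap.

Underlying clause: The intern might want to invite which applicant to translate the summary.
'which applicant' functions as the direct object of 'invite'. Wh-movement fronts it, leaving a gap right after 'invite':
It was unclear which applicant the intern might want to invite ___ to translate the summary.
'invite' is word 11.

11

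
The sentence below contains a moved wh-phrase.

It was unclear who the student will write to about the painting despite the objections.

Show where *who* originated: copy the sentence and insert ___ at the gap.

It was unclear who the student will write to ___ about the painting despite the objections.

Before movement: The student will write to who about the painting despite the objections.
'who' is the object of the preposition 'to'. The gap is right after 'to'.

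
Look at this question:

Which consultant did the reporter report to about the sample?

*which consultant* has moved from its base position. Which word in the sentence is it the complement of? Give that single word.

Before movement: The reporter did report to which consultant about the sample.
The filler 'which consultant' is interpreted as the object of the preposition 'to'. It moves to the left edge, and the trace sits right after 'to':
Which consultant did the reporter report to ___ about the sample?

to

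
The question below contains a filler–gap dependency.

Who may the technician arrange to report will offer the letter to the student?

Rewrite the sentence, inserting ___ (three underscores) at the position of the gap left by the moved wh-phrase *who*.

In situ: The technician may arrange to report who will offer the letter to the student.
'who' is the subject of the clause embedded under 'report'. The gap is right after 'report'.

Who may the technician arrange to report ___ will offer the letter to the student?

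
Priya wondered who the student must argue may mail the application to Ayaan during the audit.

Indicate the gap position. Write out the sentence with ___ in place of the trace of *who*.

Priya wondered who the student must argue ___ may mail the application to Ayaan during the audit.

Pre-movement form: The student must argue who may mail the application to Ayaan during the audit.
'who' is the subject of the clause embedded under 'argue'. The gap is right after 'argue'.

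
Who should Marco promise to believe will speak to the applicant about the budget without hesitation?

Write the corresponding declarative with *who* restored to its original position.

'who' is the subject of the clause embedded under 'believe'. Wh-movement fronts it, leaving a gap right after 'believe':
Who should Marco promise to believe ___ will speak to the applicant about the budget without hesitation?

Marco should promise to believe who will speak to the applicant about the budget without hesitation.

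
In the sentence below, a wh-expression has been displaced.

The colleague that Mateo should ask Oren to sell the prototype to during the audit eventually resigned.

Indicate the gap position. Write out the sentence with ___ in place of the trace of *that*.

The colleague that Mateo should ask Oren to sell the prototype to ___ during the audit eventually resigned.

The filler 'that' is interpreted as the object of the preposition 'to' (recipient of 'sell'). The gap is right after 'to'.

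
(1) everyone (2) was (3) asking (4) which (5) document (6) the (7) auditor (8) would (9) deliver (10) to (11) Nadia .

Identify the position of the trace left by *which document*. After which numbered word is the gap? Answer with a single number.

9

Pre-movement form: The auditor would deliver which document to Nadia.
'which document' is the direct object of 'deliver'. Wh-movement fronts it, leaving a gap right after 'deliver':
Everyone was asking which document the auditor would deliver ___ to Nadia.
'deliver' is word 9.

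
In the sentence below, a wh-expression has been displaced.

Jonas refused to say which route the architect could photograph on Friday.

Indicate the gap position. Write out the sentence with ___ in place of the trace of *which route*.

In situ: The architect could photograph which route on Friday.
'which route' is the direct object of 'photograph'. The gap is right after 'photograph'.

Jonas refused to say which route the architect could photograph ___ on Friday.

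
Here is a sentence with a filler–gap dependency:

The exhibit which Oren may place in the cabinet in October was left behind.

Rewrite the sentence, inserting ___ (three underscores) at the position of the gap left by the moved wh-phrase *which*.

The exhibit which Oren may place ___ in the cabinet in October was left behind.

'which' functions as the direct object of 'place'. The gap is right after 'place'.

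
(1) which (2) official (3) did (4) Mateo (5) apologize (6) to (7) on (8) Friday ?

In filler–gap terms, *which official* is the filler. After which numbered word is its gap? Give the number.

Underlying clause: Mateo did apologize to which official on Friday.
The filler 'which official' is interpreted as the object of the preposition 'to'. Wh-movement fronts it, leaving a gap right after 'to':
Which official did Mateo apologize to ___ on Friday?
'to' is word 6.

6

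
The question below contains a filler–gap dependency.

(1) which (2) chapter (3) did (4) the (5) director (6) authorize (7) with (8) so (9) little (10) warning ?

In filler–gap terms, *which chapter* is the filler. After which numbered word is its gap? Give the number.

Before movement: The director did authorize which chapter with so little warning.
'which chapter' functions as the direct object of 'authorize'. It moves to the left edge, and the trace sits right after 'authorize':
Which chapter did the director authorize ___ with so little warning?
'authorize' is word 6.

6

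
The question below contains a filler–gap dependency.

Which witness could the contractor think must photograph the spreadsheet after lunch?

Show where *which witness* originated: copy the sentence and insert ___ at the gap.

Which witness could the contractor think ___ must photograph the spreadsheet after lunch?

Underlying clause: The contractor could think which witness must photograph the spreadsheet after lunch.
'which witness' functions as the subject of the clause embedded under 'think'. The gap is right after 'think'.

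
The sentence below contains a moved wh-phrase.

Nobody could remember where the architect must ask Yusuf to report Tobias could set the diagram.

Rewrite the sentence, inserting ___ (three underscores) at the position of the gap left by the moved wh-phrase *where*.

Pre-movement form: The architect must ask Yusuf to report Tobias could set the diagram where.
'where' is the locative complement of 'set'. The gap is right after 'diagram'.

Nobody could remember where the architect must ask Yusuf to report Tobias could set the diagram ___.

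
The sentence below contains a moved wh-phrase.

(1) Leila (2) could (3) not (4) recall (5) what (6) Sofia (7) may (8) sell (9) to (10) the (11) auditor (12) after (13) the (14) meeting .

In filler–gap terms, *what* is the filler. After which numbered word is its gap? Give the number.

Underlying clause: Sofia may sell what to the auditor after the meeting.
The filler 'what' is interpreted as the direct object of 'sell'. It moves to the left edge, and the trace sits right after 'sell':
Leila could not recall what Sofia may sell ___ to the auditor after the meeting.
'sell' is word 8.

8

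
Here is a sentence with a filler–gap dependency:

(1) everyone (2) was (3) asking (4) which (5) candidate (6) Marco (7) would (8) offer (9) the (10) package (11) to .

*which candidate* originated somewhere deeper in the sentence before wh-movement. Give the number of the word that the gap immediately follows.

11

Before movement: Marco would offer the package to which candidate.
The filler 'which candidate' is interpreted as the object of the preposition 'to' (recipient of 'offer'). Wh-movement fronts it, leaving a gap right after 'to':
Everyone was asking which candidate Marco would offer the package to ___.
'to' is word 11.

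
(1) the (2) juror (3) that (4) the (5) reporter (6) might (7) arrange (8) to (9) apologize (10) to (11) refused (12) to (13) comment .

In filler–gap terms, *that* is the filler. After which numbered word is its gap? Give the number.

'that' is the object of the preposition 'to'. It moves to the left edge, and the trace sits right after 'to':
The juror that the reporter might arrange to apologize to ___ refused to comment.
'to' is word 10.

10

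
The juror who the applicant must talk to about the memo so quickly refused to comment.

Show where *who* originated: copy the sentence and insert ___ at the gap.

The filler 'who' is interpreted as the object of the preposition 'to'. The gap is right after 'to'.

The juror who the applicant must talk to ___ about the memo so quickly refused to comment.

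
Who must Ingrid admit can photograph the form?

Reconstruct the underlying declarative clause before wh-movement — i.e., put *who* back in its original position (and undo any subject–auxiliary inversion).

Ingrid must admit who can photograph the form.

The filler 'who' is interpreted as the subject of the clause embedded under 'admit'. Wh-movement fronts it, leaving a gap right after 'admit':
Who must Ingrid admit ___ can photograph the form?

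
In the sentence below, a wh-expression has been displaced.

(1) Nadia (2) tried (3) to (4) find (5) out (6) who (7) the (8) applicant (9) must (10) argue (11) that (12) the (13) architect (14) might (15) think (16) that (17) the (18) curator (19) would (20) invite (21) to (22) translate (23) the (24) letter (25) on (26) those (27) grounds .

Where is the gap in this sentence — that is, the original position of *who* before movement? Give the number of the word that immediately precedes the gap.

In situ: The applicant must argue that the architect might think that the curator would invite who to translate the letter on those grounds.
'who' functions as the direct object of 'invite'. It moves to the left edge, and the trace sits right after 'invite':
Nadia tried to find out who the applicant must argue that the architect might think that the curator would invite ___ to translate the letter on those grounds.
'invite' is word 20.

20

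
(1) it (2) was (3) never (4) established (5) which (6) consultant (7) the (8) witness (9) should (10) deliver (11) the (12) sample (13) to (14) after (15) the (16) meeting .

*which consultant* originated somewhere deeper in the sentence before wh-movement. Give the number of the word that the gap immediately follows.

13

Underlying clause: The witness should deliver the sample to which consultant after the meeting.
'which consultant' is the object of the preposition 'to' (recipient of 'deliver'). Fronting leaves a gap immediately after 'to':
It was never established which consultant the witness should deliver the sample to ___ after the meeting.
'to' is word 13.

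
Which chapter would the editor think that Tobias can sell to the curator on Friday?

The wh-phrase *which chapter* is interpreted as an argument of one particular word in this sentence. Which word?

sell

Pre-movement form: The editor would think that Tobias can sell which chapter to the curator on Friday.
'which chapter' is the direct object of 'sell'. It moves to the left edge, and the trace sits right after 'sell':
Which chapter would the editor think that Tobias can sell ___ to the curator on Friday?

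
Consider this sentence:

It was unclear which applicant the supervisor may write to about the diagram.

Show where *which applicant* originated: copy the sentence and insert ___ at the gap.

Before movement: The supervisor may write to which applicant about the diagram.
'which applicant' is the object of the preposition 'to'. The gap is right after 'to'.

It was unclear which applicant the supervisor may write to ___ about the diagram.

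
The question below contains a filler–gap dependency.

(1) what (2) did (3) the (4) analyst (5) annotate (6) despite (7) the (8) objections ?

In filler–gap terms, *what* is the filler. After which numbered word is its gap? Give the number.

5

Before movement: The analyst did annotate what despite the objections.
'what' functions as the direct object of 'annotate'. It moves to the left edge, and the trace sits right after 'annotate':
What did the analyst annotate ___ despite the objections?
'annotate' is word 5.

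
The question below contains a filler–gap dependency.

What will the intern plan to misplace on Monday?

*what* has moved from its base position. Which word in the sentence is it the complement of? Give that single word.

In situ: The intern will plan to misplace what on Monday.
The filler 'what' is interpreted as the direct object of 'misplace'. Wh-movement fronts it, leaving a gap right after 'misplace':
What will the intern plan to misplace ___ on Monday?

misplace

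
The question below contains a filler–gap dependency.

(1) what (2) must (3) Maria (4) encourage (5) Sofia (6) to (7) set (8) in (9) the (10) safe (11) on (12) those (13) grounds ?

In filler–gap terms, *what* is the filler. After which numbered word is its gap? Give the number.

7

In situ: Maria must encourage Sofia to set what in the safe on those grounds.
'what' functions as the direct object of 'set'. Fronting leaves a gap immediately after 'set':
What must Maria encourage Sofia to set ___ in the safe on those grounds?
'set' is word 7.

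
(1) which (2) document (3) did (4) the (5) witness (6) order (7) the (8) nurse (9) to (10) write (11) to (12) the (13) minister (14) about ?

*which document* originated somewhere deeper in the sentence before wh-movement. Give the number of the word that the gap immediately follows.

14

Before movement: The witness did order the nurse to write to the minister about which document.
'which document' functions as the object of the preposition 'about'. It moves to the left edge, and the trace sits right after 'about':
Which document did the witness order the nurse to write to the minister about ___?
'about' is word 14.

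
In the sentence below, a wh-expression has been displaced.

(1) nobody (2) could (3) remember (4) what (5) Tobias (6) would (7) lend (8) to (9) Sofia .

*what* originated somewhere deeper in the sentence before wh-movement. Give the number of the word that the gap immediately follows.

Pre-movement form: Tobias would lend what to Sofia.
'what' is the direct object of 'lend'. It moves to the left edge, and the trace sits right after 'lend':
Nobody could remember what Tobias would lend ___ to Sofia.
'lend' is word 7.

7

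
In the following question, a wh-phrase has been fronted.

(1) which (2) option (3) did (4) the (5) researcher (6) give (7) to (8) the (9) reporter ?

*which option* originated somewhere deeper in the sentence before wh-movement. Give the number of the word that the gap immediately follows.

Underlying clause: The researcher did give which option to the reporter.
'which option' functions as the direct object of 'give'. Fronting leaves a gap immediately after 'give':
Which option did the researcher give ___ to the reporter?
'give' is word 6.

6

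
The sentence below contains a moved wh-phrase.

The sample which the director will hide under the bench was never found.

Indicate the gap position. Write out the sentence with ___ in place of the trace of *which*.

The sample which the director will hide ___ under the bench was never found.

'which' is the direct object of 'hide'. The gap is right after 'hide'.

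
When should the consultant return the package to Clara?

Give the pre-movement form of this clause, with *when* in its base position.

The consultant should return the package to Clara when.

'when' is the temporal adjunct. Fronting leaves a gap immediately after 'Clara':
When should the consultant return the package to Clara ___?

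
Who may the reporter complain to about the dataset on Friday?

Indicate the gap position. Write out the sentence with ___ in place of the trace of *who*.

In situ: The reporter may complain to who about the dataset on Friday.
'who' functions as the object of the preposition 'to'. The gap is right after 'to'.

Who may the reporter complain to ___ about the dataset on Friday?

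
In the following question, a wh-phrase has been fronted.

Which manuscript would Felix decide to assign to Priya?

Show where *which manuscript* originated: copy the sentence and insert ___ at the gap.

Which manuscript would Felix decide to assign ___ to Priya?

Underlying clause: Felix would decide to assign which manuscript to Priya.
'which manuscript' is the direct object of 'assign'. The gap is right after 'assign'.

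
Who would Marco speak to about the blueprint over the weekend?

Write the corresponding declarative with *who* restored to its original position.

Marco would speak to who about the blueprint over the weekend.

'who' is the object of the preposition 'to'. Wh-movement fronts it, leaving a gap right after 'to':
Who would Marco speak to ___ about the blueprint over the weekend?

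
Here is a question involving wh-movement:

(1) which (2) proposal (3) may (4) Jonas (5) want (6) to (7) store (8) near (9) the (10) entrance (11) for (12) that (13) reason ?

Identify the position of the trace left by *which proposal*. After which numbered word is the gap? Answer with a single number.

7

Underlying clause: Jonas may want to store which proposal near the entrance for that reason.
'which proposal' functions as the direct object of 'store'. Fronting leaves a gap immediately after 'store':
Which proposal may Jonas want to store ___ near the entrance for that reason?
'store' is word 7.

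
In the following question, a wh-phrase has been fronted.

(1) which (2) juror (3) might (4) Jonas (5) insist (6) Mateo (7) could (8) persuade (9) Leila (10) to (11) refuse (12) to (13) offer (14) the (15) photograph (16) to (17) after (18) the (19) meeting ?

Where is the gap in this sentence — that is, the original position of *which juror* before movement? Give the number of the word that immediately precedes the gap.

Underlying clause: Jonas might insist Mateo could persuade Leila to refuse to offer the photograph to which juror after the meeting.
The filler 'which juror' is interpreted as the object of the preposition 'to' (recipient of 'offer'). Fronting leaves a gap immediately after 'to':
Which juror might Jonas insist Mateo could persuade Leila to refuse to offer the photograph to ___ after the meeting?
'to' is word 16.

16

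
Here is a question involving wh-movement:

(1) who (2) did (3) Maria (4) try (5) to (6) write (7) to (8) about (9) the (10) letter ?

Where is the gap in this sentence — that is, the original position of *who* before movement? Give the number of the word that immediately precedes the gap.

7

Underlying clause: Maria did try to write to who about the letter.
'who' functions as the object of the preposition 'to'. It moves to the left edge, and the trace sits right after 'to':
Who did Maria try to write to ___ about the letter?
'to' is word 7.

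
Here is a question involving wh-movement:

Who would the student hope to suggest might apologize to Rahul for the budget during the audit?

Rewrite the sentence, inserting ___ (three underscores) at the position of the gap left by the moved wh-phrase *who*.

Who would the student hope to suggest ___ might apologize to Rahul for the budget during the audit?

In situ: The student would hope to suggest who might apologize to Rahul for the budget during the audit.
'who' functions as the subject of the clause embedded under 'suggest'. The gap is right after 'suggest'.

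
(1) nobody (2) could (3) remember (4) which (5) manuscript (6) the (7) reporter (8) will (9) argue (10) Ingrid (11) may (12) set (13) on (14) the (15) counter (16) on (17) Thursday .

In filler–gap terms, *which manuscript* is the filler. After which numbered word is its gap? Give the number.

In situ: The reporter will argue Ingrid may set which manuscript on the counter on Thursday.
'which manuscript' is the direct object of 'set'. Wh-movement fronts it, leaving a gap right after 'set':
Nobody could remember which manuscript the reporter will argue Ingrid may set ___ on the counter on Thursday.
'set' is word 12.

12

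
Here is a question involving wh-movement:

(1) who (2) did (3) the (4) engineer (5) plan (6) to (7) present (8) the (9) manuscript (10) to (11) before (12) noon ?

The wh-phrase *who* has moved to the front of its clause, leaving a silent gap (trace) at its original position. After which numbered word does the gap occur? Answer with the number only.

Before movement: The engineer did plan to present the manuscript to who before noon.
The filler 'who' is interpreted as the object of the preposition 'to' (recipient of 'present'). It moves to the left edge, and the trace sits right after 'to':
Who did the engineer plan to present the manuscript to ___ before noon?
'to' is word 10.

10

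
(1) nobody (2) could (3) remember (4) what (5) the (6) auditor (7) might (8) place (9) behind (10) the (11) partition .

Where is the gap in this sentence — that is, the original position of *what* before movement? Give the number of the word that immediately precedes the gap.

Before movement: The auditor might place what behind the partition.
The filler 'what' is interpreted as the direct object of 'place'. Fronting leaves a gap immediately after 'place':
Nobody could remember what the auditor might place ___ behind the partition.
'place' is word 8.

8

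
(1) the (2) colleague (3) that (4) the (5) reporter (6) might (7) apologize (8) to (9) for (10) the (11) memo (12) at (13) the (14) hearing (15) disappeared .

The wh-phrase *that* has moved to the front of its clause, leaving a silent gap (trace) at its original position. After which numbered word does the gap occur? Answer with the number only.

8

'that' is the object of the preposition 'to'. It moves to the left edge, and the trace sits right after 'to':
The colleague that the reporter might apologize to ___ for the memo at the hearing disappeared.
'to' is word 8.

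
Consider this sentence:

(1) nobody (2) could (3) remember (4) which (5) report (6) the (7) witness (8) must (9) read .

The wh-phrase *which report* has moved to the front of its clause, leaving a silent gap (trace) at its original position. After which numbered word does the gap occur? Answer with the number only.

9

Pre-movement form: The witness must read which report.
'which report' is the direct object of 'read'. Fronting leaves a gap immediately after 'read':
Nobody could remember which report the witness must read ___.
'read' is word 9.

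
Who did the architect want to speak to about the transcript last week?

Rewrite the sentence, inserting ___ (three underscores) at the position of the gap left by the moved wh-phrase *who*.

Underlying clause: The architect did want to speak to who about the transcript last week.
The filler 'who' is interpreted as the object of the preposition 'to'. The gap is right after 'to'.

Who did the architect want to speak to ___ about the transcript last week?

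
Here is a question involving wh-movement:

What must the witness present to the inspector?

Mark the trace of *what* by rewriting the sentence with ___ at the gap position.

What must the witness present ___ to the inspector?

Before movement: The witness must present what to the inspector.
'what' functions as the direct object of 'present'. The gap is right after 'present'.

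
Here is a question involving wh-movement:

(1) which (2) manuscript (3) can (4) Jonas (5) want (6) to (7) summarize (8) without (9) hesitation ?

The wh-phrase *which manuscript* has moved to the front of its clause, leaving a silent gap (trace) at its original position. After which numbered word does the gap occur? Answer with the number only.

7

In situ: Jonas can want to summarize which manuscript without hesitation.
'which manuscript' functions as the direct object of 'summarize'. Fronting leaves a gap immediately after 'summarize':
Which manuscript can Jonas want to summarize ___ without hesitation?
'summarize' is word 7.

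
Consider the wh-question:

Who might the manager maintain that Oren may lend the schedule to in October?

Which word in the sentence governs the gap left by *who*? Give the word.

to

Pre-movement form: The manager might maintain that Oren may lend the schedule to who in October.
'who' is the object of the preposition 'to' (recipient of 'lend'). Wh-movement fronts it, leaving a gap right after 'to':
Who might the manager maintain that Oren may lend the schedule to ___ in October?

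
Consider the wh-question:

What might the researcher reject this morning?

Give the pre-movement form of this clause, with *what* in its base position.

The researcher might reject what this morning.

'what' is the direct object of 'reject'. Fronting leaves a gap immediately after 'reject':
What might the researcher reject ___ this morning?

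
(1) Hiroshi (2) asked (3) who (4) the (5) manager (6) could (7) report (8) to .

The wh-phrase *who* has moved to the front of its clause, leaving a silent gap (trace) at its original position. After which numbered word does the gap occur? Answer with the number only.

8

Underlying clause: The manager could report to who.
'who' is the object of the preposition 'to'. It moves to the left edge, and the trace sits right after 'to':
Hiroshi asked who the manager could report to ___.
'to' is word 8.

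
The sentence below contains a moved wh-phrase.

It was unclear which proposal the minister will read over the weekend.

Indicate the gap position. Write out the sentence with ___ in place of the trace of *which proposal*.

It was unclear which proposal the minister will read ___ over the weekend.

In situ: The minister will read which proposal over the weekend.
'which proposal' is the direct object of 'read'. The gap is right after 'read'.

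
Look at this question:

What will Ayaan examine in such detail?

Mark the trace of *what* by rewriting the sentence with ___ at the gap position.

What will Ayaan examine ___ in such detail?

Pre-movement form: Ayaan will examine what in such detail.
'what' is the direct object of 'examine'. The gap is right after 'examine'.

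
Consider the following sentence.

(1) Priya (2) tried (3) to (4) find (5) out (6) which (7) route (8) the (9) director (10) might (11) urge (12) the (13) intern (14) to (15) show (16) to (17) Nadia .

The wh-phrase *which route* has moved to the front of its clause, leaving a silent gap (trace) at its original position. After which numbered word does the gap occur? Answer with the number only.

In situ: The director might urge the intern to show which route to Nadia.
The filler 'which route' is interpreted as the direct object of 'show'. It moves to the left edge, and the trace sits right after 'show':
Priya tried to find out which route the director might urge the intern to show ___ to Nadia.
'show' is word 15.

15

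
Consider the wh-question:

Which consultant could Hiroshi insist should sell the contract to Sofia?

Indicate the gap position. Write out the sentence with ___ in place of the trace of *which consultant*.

Which consultant could Hiroshi insist ___ should sell the contract to Sofia?

Before movement: Hiroshi could insist which consultant should sell the contract to Sofia.
'which consultant' functions as the subject of the clause embedded under 'insist'. The gap is right after 'insist'.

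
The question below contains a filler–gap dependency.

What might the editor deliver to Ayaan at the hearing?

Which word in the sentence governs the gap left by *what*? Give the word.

deliver

Underlying clause: The editor might deliver what to Ayaan at the hearing.
The filler 'what' is interpreted as the direct object of 'deliver'. It moves to the left edge, and the trace sits right after 'deliver':
What might the editor deliver ___ to Ayaan at the hearing?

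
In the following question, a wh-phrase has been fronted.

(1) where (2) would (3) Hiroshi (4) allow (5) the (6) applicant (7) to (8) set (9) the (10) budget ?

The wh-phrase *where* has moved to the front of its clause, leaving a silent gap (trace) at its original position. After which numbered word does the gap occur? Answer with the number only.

10

Underlying clause: Hiroshi would allow the applicant to set the budget where.
The filler 'where' is interpreted as the locative complement of 'set'. Wh-movement fronts it, leaving a gap right after 'budget':
Where would Hiroshi allow the applicant to set the budget ___?
'budget' is word 10.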